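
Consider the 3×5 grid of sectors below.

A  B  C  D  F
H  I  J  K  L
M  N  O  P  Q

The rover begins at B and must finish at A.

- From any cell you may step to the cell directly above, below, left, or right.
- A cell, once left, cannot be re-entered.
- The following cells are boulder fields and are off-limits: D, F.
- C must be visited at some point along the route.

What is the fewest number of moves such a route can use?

5

Any route passes through C somewhere between B and A. Summing Manhattan distances along the two legs (B → C → A) gives a lower bound of 1 + 2 = 3 moves.
The shortest route satisfying every rule uses 5 moves: B → C → J → I → H → A.
The no-revisit rule (legs can't share cells) pushes the minimum above the 3-move bound; an exhaustive check rules out every length from 3 to 4, leaving 5 as the minimum.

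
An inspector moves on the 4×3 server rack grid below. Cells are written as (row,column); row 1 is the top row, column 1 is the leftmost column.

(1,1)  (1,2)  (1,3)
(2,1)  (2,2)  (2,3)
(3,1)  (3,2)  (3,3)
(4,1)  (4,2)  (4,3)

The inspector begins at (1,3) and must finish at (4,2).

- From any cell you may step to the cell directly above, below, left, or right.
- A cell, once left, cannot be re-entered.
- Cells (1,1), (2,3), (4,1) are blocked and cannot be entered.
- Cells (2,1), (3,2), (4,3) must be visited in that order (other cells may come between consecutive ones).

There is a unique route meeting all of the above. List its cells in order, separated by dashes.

The waypoints must appear in the order (2,1), (3,2), (4,3), with no cell reused.
Route from (1,3): left to (1,2), down to (2,2), left to (2,1), down to (3,1), 2× right (reaching (3,3)), down to (4,3), left to (4,2) — 8 moves in all.
Check: order respected ((2,1) at step 3, (3,2) at step 5, (4,3) at step 7).

(1,3) - (1,2) - (2,2) - (2,1) - (3,1) - (3,2) - (3,3) - (4,3) - (4,2)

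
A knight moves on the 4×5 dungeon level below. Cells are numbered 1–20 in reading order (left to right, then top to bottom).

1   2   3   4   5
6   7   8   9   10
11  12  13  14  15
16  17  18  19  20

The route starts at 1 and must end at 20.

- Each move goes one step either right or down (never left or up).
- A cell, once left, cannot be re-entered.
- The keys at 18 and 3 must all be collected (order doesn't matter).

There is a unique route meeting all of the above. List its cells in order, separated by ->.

1 -> 2 -> 3 -> 8 -> 13 -> 18 -> 19 -> 20

Moves only go right or down, so the column and row indices never decrease.
Route from 1: 2× right (reaching 3), 3× down (reaching 18), 2× right (reaching 20) — 7 moves in all.
Check: all required cells visited.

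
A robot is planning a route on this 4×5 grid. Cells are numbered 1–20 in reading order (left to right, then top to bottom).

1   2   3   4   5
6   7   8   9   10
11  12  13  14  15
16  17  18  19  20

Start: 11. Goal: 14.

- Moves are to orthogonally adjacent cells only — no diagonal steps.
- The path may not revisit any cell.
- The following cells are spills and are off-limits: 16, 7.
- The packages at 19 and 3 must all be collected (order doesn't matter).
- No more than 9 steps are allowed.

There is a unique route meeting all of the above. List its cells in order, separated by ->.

Any route must reach 19 and 3 and still end at 14 within 9 moves, so the order of the required stops is forced.
Route from 11: up 2 to 1, right 2 to 3, down 3 to 18, right 1 to 19, up 1 to 14 — 9 moves in all.
Check: all required cells visited; 9 ≤ 9 moves.

11 -> 6 -> 1 -> 2 -> 3 -> 8 -> 13 -> 18 -> 19 -> 14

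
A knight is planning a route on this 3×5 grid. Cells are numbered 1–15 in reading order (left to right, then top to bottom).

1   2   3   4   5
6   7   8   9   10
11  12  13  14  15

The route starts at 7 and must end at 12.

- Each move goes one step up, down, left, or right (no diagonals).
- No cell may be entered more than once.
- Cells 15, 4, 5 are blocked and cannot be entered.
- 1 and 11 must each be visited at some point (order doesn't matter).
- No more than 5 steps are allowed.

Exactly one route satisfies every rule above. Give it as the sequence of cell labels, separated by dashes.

Any route must reach 1 and 11 and still end at 12 within 5 moves, so the order of the required stops is forced.
Route from 7: up 1 to 2, left 1 to 1, down 2 to 11, right 1 to 12 — 5 moves in all.
Check: all required cells visited; 5 ≤ 5 moves.

7 - 2 - 1 - 6 - 11 - 12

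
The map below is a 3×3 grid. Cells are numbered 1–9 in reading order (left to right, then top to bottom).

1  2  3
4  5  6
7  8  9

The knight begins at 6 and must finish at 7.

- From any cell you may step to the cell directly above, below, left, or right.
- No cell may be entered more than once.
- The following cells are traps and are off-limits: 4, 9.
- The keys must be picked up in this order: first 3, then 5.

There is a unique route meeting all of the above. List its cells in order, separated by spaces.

The waypoints must appear in the order 3, 5, with no cell reused.
Route from 6: up 1 to 3, left 1 to 2, down 2 to 8, left 1 to 7 — 5 moves in all.
Check: order respected (3 at step 1, 5 at step 3).

6 3 2 5 8 7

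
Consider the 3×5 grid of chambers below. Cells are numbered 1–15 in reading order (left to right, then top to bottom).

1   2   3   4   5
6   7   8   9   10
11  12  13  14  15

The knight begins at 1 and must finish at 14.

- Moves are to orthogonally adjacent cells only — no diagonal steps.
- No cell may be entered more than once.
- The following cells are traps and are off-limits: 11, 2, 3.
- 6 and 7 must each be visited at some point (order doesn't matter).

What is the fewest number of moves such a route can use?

Any route passes through 6 and 7 in some order between 1 and 14. Summing Manhattan distances along each leg and taking the cheapest ordering (1 → 6 → 7 → 14) gives a lower bound of 1 + 1 + 3 = 5 moves.
A route of 5 moves achieves this: 1 → 6 → 7 → 12 → 13 → 14.
Since 5 matches the lower bound, it is optimal.

5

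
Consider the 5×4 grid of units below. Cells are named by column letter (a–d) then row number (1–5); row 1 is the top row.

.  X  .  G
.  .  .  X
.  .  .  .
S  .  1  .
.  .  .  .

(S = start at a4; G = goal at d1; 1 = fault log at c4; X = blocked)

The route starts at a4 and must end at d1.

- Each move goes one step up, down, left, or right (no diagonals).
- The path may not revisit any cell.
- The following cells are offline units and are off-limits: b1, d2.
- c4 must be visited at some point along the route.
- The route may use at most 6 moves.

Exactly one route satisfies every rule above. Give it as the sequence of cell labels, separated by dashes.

a4 - b4 - c4 - c3 - c2 - c1 - d1

The budget equals the shortest possible length, so every move has to be on a shortest route through the required cells.
Route from a4: 2× right (reaching c4), 3× up (reaching c1), right to d1 — 6 moves in all.
Check: all required cells visited; 6 ≤ 6 moves.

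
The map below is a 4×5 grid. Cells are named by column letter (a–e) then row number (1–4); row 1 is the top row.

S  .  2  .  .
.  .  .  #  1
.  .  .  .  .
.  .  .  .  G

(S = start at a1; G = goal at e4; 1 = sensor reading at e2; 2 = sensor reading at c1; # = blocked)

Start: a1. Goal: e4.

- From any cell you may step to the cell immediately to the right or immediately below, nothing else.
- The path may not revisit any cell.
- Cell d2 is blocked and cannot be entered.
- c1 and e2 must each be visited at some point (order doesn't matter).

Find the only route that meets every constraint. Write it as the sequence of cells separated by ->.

a1 -> b1 -> c1 -> d1 -> e1 -> e2 -> e3 -> e4

Moves only go right or down, so the column and row indices never decrease.
Route from a1: right 4 to e1, down 3 to e4 — 7 moves in all.
Check: all required cells visited.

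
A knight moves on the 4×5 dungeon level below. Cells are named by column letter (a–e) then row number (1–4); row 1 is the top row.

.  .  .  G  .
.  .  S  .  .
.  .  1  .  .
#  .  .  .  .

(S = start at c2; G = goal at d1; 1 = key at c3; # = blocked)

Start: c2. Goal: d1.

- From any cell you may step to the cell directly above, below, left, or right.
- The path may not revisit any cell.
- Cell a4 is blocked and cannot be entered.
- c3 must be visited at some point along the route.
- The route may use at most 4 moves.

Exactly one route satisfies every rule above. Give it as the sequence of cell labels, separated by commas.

The budget equals the shortest possible length, so every move has to be on a shortest route through the required cells.
Route from c2: down to c3, right to d3, 2× up (reaching d1) — 4 moves in all.
Check: all required cells visited; 4 ≤ 4 moves.

c2, c3, d3, d2, d1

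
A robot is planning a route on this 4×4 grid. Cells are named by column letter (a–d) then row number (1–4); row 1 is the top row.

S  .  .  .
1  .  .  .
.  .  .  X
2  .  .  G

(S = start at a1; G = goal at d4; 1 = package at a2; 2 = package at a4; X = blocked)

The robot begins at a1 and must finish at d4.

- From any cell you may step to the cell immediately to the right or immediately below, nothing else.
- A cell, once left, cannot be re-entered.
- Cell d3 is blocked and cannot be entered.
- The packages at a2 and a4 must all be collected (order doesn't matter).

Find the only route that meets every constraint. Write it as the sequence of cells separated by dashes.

a1 - a2 - a3 - a4 - b4 - c4 - d4

Moves only go right or down, so the column and row indices never decrease.
Route from a1: 3× down (reaching a4), 3× right (reaching d4) — 6 moves in all.
Check: all required cells visited.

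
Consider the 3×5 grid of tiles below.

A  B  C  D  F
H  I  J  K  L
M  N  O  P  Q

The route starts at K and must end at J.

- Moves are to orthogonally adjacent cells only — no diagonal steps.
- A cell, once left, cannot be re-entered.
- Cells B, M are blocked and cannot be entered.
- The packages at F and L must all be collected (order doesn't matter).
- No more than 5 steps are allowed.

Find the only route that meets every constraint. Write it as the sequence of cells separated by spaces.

K L F D C J

Any route must reach F and L and still end at J within 5 moves, so the order of the required stops is forced.
Route from K: right to L, up to F, 2× left (reaching C), down to J — 5 moves in all.
Check: all required cells visited; 5 ≤ 5 moves.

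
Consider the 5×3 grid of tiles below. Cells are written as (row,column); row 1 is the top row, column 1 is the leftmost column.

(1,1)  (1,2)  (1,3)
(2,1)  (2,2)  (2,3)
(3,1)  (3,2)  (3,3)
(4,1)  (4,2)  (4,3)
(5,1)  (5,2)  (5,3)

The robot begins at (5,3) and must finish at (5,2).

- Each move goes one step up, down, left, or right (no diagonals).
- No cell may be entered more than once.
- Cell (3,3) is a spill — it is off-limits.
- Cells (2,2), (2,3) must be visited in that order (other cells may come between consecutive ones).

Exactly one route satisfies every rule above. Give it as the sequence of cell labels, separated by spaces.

(5,3) (4,3) (4,2) (3,2) (2,2) (2,3) (1,3) (1,2) (1,1) (2,1) (3,1) (4,1) (5,1) (5,2)

The waypoints must appear in the order (2,2), (2,3), with no cell reused.
Route from (5,3): up to (4,3), left to (4,2), 2× up (reaching (2,2)), right to (2,3), up to (1,3), 2× left (reaching (1,1)), 4× down (reaching (5,1)), right to (5,2) — 13 moves in all.
Check: order respected ((2,2) at step 4, (2,3) at step 5).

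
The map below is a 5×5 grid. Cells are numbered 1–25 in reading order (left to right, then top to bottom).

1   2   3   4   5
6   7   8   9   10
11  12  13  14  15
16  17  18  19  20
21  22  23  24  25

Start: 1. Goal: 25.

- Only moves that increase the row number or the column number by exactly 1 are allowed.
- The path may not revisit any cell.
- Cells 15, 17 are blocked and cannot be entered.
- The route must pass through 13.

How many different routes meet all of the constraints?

A right/down-only route from 1 to 25 makes exactly 4 down-moves and 4 right-moves in some order.
With no other constraints that would be C(8,4) = 70 routes.
Split at 13 and multiply the segment counts (each segment already excludes blocked cells): 1→13: 6; 13→25: 5; product = 30.
That gives 30 routes.

30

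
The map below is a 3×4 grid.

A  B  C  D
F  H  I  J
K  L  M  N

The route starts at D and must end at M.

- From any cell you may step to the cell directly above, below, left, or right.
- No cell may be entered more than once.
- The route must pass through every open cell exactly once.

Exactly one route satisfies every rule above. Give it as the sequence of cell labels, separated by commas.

Need to visit all 12 open cells exactly once, starting at D and ending at M.
Cell A has only two open neighbours (F and B), so the path must pass straight through it: one of those is the cell it's entered from and the other is where it exits.
Route from D: 3× left (reaching A), 2× down (reaching K), right to L, up to H, 2× right (reaching J), down to N, left to M — 11 moves in all.
Check: all 12 open cells covered.

D, C, B, A, F, K, L, H, I, J, N, M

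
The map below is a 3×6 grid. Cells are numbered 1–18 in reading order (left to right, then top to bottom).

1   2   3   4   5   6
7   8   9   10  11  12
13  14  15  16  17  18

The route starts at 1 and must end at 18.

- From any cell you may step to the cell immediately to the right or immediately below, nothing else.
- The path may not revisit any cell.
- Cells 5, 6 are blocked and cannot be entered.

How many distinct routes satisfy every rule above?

18

A right/down-only route from 1 to 18 makes exactly 2 down-moves and 5 right-moves in some order.
With no other constraints that would be C(7,2) = 21 routes.
Subtract routes through each blocked cell (inclusion–exclusion for overlaps): − through 5: 3 − through 6: 1 + through 5&6: 1 → 18.
That gives 18 routes.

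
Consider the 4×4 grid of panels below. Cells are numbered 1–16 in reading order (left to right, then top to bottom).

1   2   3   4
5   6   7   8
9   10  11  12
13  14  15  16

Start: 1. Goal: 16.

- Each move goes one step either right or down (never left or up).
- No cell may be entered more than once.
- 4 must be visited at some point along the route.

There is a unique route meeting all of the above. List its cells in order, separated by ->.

1 -> 2 -> 3 -> 4 -> 8 -> 12 -> 16

Moves only go right or down, so the column and row indices never decrease.
Route from 1: 3× right (reaching 4), 3× down (reaching 16) — 6 moves in all.
Check: all required cells visited.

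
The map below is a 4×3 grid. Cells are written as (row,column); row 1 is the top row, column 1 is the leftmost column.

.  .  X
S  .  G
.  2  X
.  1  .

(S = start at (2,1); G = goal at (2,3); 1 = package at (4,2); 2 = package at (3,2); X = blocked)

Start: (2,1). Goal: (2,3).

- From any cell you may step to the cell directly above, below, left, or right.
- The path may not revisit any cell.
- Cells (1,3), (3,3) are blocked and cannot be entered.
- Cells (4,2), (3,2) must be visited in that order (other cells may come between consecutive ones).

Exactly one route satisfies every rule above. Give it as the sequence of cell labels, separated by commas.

(2,1), (3,1), (4,1), (4,2), (3,2), (2,2), (2,3)

The waypoints must appear in the order (4,2), (3,2), with no cell reused.
Route from (2,1): down 2 to (4,1), right 1 to (4,2), up 2 to (2,2), right 1 to (2,3) — 6 moves in all.
Check: order respected (1 at step 3, 2 at step 4).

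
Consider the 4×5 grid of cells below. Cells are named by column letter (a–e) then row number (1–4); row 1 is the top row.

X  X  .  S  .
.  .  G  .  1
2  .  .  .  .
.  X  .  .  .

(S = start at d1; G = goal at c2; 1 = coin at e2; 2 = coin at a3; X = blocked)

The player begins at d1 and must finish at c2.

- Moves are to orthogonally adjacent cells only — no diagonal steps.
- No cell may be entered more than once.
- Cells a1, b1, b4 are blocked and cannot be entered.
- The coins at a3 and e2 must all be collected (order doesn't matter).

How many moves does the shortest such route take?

10

Any route passes through a3 and e2 in some order between d1 and c2. Summing Manhattan distances along each leg and taking the cheapest ordering (d1 → e2 → a3 → c2) gives a lower bound of 2 + 5 + 3 = 10 moves.
A route of 10 moves achieves this: d1 → d2 → e2 → e3 → d3 → c3 → b3 → a3 → a2 → b2 → c2.
Since 10 matches the lower bound, it is optimal.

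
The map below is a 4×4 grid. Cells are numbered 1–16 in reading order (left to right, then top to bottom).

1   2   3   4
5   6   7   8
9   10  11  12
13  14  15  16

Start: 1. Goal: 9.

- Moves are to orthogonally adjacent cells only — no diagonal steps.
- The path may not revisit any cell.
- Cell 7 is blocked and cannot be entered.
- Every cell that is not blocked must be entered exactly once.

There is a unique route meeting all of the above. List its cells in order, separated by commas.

1, 5, 6, 2, 3, 4, 8, 12, 16, 15, 11, 10, 14, 13, 9

Need to visit all 15 open cells exactly once, starting at 1 and ending at 9.
Cell 4 has only two open neighbours (8 and 3), so the path must pass straight through it: one of those is the cell it's entered from and the other is where it exits.
Route from 1: down to 5, right to 6, up to 2, 2× right (reaching 4), 3× down (reaching 16), left to 15, up to 11, left to 10, down to 14, left to 13, up to 9 — 14 moves in all.
Check: all 15 open cells covered.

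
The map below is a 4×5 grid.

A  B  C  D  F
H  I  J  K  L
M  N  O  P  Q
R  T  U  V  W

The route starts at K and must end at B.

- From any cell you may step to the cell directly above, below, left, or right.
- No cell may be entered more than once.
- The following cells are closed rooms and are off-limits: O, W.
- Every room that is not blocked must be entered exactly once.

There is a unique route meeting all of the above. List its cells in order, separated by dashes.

Need to visit all 18 open cells exactly once, starting at K and ending at B.
Route from K: left to J, up to C, 2× right (reaching F), 2× down (reaching Q), left to P, down to V, 3× left (reaching R), up to M, right to N, up to I, left to H, up to A, right to B — 17 moves in all.
Check: all 18 open cells covered.

K - J - C - D - F - L - Q - P - V - U - T - R - M - N - I - H - A - B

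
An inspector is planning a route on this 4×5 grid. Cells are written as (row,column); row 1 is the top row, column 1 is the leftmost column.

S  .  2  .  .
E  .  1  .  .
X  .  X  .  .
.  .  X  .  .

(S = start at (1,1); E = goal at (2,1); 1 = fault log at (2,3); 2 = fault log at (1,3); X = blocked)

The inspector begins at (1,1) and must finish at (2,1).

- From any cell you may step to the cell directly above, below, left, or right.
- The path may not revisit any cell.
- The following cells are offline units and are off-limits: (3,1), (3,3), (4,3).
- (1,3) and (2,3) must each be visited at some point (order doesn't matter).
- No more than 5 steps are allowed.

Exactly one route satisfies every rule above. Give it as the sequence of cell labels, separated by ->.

(1,1) -> (1,2) -> (1,3) -> (2,3) -> (2,2) -> (2,1)

The budget equals the shortest possible length, so every move has to be on a shortest route through the required cells.
Route from (1,1): 2× right (reaching (1,3)), down to (2,3), 2× left (reaching (2,1)) — 5 moves in all.
Check: all required cells visited; 5 ≤ 5 moves.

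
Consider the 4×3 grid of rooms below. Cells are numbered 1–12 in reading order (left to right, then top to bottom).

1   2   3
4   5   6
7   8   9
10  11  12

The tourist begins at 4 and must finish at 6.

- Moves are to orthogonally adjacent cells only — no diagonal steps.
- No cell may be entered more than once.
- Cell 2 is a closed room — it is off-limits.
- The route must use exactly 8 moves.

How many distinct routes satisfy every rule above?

2

Need simple routes of exactly 8 moves from 4 to 6 (Manhattan distance 2, so 3 moves are spent on a detour and 3 undoing it).
Enumerating: 4 7 10 11 12 9 8 5 6 | 4 5 8 7 10 11 12 9 6.
That gives 2 routes.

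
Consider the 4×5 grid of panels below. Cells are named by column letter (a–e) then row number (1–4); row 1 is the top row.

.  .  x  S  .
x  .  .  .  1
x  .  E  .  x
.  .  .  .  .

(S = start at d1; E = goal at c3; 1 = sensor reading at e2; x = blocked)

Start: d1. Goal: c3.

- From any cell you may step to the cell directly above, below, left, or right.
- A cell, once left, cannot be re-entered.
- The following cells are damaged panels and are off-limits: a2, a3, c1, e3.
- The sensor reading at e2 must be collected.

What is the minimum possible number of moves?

5

Any route passes through e2 somewhere between d1 and c3. Summing Manhattan distances along the two legs (d1 → e2 → c3) gives a lower bound of 2 + 3 = 5 moves.
A route of 5 moves achieves this: d1 → e1 → e2 → d2 → d3 → c3.
Since 5 matches the lower bound, it is optimal.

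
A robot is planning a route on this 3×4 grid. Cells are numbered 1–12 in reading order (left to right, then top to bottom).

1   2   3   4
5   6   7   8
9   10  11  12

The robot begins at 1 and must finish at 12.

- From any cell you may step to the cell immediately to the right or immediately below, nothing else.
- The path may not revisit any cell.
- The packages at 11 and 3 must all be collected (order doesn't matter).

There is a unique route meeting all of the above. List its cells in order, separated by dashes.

1 - 2 - 3 - 7 - 11 - 12

Moves only go right or down, so the column and row indices never decrease.
Route from 1: 2× right (reaching 3), 2× down (reaching 11), right to 12 — 5 moves in all.
Check: all required cells visited.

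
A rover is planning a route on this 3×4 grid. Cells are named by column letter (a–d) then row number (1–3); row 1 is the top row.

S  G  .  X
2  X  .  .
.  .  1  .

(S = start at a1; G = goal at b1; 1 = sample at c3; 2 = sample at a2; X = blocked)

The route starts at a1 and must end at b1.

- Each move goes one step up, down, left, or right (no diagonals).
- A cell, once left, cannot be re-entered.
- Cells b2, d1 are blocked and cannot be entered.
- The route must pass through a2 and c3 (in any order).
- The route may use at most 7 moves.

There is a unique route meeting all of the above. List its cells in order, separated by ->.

The budget equals the shortest possible length, so every move has to be on a shortest route through the required cells.
Route from a1: down 2 to a3, right 2 to c3, up 2 to c1, left 1 to b1 — 7 moves in all.
Check: all required cells visited; 7 ≤ 7 moves.

a1 -> a2 -> a3 -> b3 -> c3 -> c2 -> c1 -> b1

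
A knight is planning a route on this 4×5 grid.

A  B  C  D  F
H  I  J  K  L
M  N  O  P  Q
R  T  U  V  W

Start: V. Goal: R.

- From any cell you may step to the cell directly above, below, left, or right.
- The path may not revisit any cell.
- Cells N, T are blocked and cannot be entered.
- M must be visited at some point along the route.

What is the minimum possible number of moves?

7

Any route passes through M somewhere between V and R. Summing Manhattan distances along the two legs (V → M → R) gives a lower bound of 4 + 1 = 5 moves.
That bound ignores the blocked cells. Measuring each leg by the fewest moves that actually steer around them (V→M: 6; M→R: 1) raises the lower bound to 7.
A route of 7 moves exists: V → P → K → J → I → H → M → R.
Since 7 matches that lower bound, it is optimal.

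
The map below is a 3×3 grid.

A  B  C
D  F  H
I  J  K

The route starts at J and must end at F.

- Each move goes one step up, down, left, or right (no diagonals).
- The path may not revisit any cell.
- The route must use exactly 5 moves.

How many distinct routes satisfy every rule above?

2

Need simple routes of exactly 5 moves from J to F (Manhattan distance 1, so 2 moves are spent on a detour and 2 undoing it).
Enumerating: J I D A B F | J K H C B F.
That gives 2 routes.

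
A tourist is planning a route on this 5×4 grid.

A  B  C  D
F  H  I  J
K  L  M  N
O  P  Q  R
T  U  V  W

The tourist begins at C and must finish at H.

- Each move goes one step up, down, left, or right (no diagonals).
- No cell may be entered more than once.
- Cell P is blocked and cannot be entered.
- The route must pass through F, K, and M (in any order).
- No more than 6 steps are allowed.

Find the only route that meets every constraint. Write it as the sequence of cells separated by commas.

C, I, M, L, K, F, H

The 6-move cap with required stops at F, K, M leaves no slack for detours.
Route from C: down 2 to M, left 2 to K, up 1 to F, right 1 to H — 6 moves in all.
Check: all required cells visited; 6 ≤ 6 moves.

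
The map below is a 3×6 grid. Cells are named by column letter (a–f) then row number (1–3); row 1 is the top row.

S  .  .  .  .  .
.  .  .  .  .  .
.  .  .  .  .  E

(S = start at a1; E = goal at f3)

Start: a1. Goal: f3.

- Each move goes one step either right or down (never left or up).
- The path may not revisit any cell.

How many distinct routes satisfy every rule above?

A right/down-only route from a1 to f3 makes exactly 2 down-moves and 5 right-moves in some order.
With no other constraints that would be C(7,2) = 21 routes.
That gives 21 routes.

21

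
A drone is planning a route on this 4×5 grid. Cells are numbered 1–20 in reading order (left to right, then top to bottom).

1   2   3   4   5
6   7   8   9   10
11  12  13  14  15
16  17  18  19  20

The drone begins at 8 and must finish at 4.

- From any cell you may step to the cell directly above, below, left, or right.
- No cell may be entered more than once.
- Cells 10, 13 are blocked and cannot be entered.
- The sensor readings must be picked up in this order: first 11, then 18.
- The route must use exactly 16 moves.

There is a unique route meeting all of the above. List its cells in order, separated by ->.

The waypoints must appear in the order 11, 18, with no cell reused.
Route from 8: up to 3, 2× left (reaching 1), down to 6, right to 7, down to 12, left to 11, down to 16, 4× right (reaching 20), up to 15, left to 14, 2× up (reaching 4) — 16 moves in all.
Check: order respected (11 at step 7, 18 at step 10); 16 moves as required.

8 -> 3 -> 2 -> 1 -> 6 -> 7 -> 12 -> 11 -> 16 -> 17 -> 18 -> 19 -> 20 -> 15 -> 14 -> 9 -> 4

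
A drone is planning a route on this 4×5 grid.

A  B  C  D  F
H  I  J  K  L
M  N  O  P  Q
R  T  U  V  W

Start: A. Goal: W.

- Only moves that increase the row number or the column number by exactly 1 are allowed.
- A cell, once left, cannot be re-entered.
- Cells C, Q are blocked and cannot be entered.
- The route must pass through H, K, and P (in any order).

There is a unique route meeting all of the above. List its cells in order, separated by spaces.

A H I J K P V W

Moves only go right or down, so the column and row indices never decrease.
Route from A: down 1 to H, right 3 to K, down 2 to V, right 1 to W — 7 moves in all.
Check: all required cells visited.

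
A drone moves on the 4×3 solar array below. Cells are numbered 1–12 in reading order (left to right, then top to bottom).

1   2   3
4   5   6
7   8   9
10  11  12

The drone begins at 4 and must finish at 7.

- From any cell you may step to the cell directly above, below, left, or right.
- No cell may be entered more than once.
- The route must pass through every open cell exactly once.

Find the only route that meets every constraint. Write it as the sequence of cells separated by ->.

4 -> 1 -> 2 -> 3 -> 6 -> 5 -> 8 -> 9 -> 12 -> 11 -> 10 -> 7

Need to visit all 12 open cells exactly once, starting at 4 and ending at 7.
Cell 12 has only two open neighbours (9 and 11), so the path must pass straight through it: one of those is the cell it's entered from and the other is where it exits.
Route from 4: up 1 to 1, right 2 to 3, down 1 to 6, left 1 to 5, down 1 to 8, right 1 to 9, down 1 to 12, left 2 to 10, up 1 to 7 — 11 moves in all.
Check: all 12 open cells covered.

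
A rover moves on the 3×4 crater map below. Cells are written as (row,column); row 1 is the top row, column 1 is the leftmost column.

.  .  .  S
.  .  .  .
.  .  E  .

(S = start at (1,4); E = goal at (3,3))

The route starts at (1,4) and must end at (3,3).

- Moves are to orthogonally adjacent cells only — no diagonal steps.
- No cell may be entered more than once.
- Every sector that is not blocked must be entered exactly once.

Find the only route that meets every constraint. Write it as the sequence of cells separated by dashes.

Need to visit all 12 open cells exactly once, starting at (1,4) and ending at (3,3).
Cell (1,1) has only two open neighbours ((2,1) and (1,2)), so the path must pass straight through it: one of those is the cell it's entered from and the other is where it exits.
Route from (1,4): 3× left (reaching (1,1)), 2× down (reaching (3,1)), right to (3,2), up to (2,2), 2× right (reaching (2,4)), down to (3,4), left to (3,3) — 11 moves in all.
Check: all 12 open cells covered.

(1,4) - (1,3) - (1,2) - (1,1) - (2,1) - (3,1) - (3,2) - (2,2) - (2,3) - (2,4) - (3,4) - (3,3)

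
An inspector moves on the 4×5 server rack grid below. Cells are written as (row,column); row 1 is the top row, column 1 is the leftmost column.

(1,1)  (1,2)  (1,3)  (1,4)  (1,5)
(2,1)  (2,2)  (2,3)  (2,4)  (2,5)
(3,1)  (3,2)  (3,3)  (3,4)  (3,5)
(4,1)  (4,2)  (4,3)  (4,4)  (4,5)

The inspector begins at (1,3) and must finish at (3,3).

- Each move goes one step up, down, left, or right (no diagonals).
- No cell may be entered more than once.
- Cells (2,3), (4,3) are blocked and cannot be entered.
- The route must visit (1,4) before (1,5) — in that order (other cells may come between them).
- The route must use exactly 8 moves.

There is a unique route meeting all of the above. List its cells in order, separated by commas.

(1,3), (1,4), (1,5), (2,5), (3,5), (4,5), (4,4), (3,4), (3,3)

The waypoints must appear in the order (1,4), (1,5), with no cell reused.
Route from (1,3): 2× right (reaching (1,5)), 3× down (reaching (4,5)), left to (4,4), up to (3,4), left to (3,3) — 8 moves in all.
Check: order respected ((1,4) at step 1, (1,5) at step 2); 8 moves as required.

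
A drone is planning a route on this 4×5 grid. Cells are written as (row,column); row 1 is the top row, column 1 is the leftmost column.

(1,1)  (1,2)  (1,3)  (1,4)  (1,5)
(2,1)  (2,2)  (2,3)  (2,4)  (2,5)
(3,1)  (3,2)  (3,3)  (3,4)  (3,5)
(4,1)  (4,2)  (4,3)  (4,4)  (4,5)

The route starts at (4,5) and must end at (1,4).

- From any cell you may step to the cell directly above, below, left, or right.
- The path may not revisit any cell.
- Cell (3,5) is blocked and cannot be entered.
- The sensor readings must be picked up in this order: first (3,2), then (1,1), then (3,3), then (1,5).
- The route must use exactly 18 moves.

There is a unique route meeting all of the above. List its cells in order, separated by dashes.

(4,5) - (4,4) - (4,3) - (4,2) - (4,1) - (3,1) - (3,2) - (2,2) - (2,1) - (1,1) - (1,2) - (1,3) - (2,3) - (3,3) - (3,4) - (2,4) - (2,5) - (1,5) - (1,4)

The waypoints must appear in the order (3,2), (1,1), (3,3), (1,5), with no cell reused.
Route from (4,5): left 4 to (4,1), up 1 to (3,1), right 1 to (3,2), up 1 to (2,2), left 1 to (2,1), up 1 to (1,1), right 2 to (1,3), down 2 to (3,3), right 1 to (3,4), up 1 to (2,4), right 1 to (2,5), up 1 to (1,5), left 1 to (1,4) — 18 moves in all.
Check: order respected ((3,2) at step 6, (1,1) at step 9, (3,3) at step 13, (1,5) at step 17); 18 moves as required.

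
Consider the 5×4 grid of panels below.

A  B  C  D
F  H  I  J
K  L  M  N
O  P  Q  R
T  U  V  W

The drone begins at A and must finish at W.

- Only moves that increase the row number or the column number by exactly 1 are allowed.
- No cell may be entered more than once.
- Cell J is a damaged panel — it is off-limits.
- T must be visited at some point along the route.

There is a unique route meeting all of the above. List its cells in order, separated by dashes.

Moves only go right or down, so the column and row indices never decrease.
Route from A: down 4 to T, right 3 to W — 7 moves in all.
Check: all required cells visited.

A - F - K - O - T - U - V - W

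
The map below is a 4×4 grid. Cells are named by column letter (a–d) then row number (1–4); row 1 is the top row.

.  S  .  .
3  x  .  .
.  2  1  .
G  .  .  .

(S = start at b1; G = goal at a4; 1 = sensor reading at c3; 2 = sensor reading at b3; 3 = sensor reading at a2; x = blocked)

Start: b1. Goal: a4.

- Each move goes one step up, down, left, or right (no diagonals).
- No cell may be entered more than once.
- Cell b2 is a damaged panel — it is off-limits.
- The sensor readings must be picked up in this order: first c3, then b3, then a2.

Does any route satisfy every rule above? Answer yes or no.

Ignoring the required order, 4 revisit-free routes from b1 to a4 pass through all of c3, b3, and a2; the waypoint orders that occur are a2 → b3 → c3 (4) — never c3 → b3 → a2.

no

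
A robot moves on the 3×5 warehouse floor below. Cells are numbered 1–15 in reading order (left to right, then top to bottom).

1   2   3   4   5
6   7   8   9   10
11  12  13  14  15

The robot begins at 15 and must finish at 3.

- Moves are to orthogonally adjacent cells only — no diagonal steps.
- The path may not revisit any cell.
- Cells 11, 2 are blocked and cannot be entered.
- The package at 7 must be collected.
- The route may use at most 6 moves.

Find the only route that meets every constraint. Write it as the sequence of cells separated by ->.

The 6-move cap with required stops at 7 leaves no slack for detours.
Route from 15: left 3 to 12, up 1 to 7, right 1 to 8, up 1 to 3 — 6 moves in all.
Check: all required cells visited; 6 ≤ 6 moves.

15 -> 14 -> 13 -> 12 -> 7 -> 8 -> 3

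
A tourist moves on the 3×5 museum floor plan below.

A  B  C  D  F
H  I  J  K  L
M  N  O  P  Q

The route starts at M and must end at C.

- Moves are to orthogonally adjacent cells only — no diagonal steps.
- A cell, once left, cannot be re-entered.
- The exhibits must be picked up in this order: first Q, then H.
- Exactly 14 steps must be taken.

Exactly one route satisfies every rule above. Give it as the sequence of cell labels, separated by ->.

The waypoints must appear in the order Q, H, with no cell reused.
Route from M: 4× right (reaching Q), 2× up (reaching F), left to D, down to K, 3× left (reaching H), up to A, 2× right (reaching C) — 14 moves in all.
Check: order respected (Q at step 4, H at step 11); 14 moves as required.

M -> N -> O -> P -> Q -> L -> F -> D -> K -> J -> I -> H -> A -> B -> C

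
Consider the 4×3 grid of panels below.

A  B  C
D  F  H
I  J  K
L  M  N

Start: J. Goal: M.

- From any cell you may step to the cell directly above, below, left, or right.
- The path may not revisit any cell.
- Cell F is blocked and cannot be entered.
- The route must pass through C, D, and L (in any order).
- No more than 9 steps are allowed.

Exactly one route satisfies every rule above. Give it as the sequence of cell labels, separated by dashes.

J - K - H - C - B - A - D - I - L - M

The budget equals the shortest possible length, so every move has to be on a shortest route through the required cells.
Route from J: right 1 to K, up 2 to C, left 2 to A, down 3 to L, right 1 to M — 9 moves in all.
Check: all required cells visited; 9 ≤ 9 moves.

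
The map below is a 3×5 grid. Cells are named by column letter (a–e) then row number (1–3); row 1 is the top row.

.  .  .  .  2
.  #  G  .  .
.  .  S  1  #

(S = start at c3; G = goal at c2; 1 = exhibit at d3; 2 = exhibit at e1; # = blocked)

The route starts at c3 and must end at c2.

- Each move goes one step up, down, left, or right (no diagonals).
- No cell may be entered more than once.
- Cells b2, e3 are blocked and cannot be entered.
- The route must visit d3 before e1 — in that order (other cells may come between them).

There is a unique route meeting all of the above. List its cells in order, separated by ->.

c3 -> d3 -> d2 -> e2 -> e1 -> d1 -> c1 -> c2

The waypoints must appear in the order d3, e1, with no cell reused.
Route from c3: right 1 to d3, up 1 to d2, right 1 to e2, up 1 to e1, left 2 to c1, down 1 to c2 — 7 moves in all.
Check: order respected (1 at step 1, 2 at step 4).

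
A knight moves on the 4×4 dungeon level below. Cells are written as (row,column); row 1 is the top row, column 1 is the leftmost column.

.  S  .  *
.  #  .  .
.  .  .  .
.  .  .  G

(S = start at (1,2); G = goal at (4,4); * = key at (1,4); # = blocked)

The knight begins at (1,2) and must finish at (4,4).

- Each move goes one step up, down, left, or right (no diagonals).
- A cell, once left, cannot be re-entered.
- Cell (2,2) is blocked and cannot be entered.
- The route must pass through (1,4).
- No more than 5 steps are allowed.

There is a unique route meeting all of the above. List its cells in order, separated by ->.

(1,2) -> (1,3) -> (1,4) -> (2,4) -> (3,4) -> (4,4)

The 5-move cap with required stops at (1,4) leaves no slack for detours.
Route from (1,2): 2× right (reaching (1,4)), 3× down (reaching (4,4)) — 5 moves in all.
Check: all required cells visited; 5 ≤ 5 moves.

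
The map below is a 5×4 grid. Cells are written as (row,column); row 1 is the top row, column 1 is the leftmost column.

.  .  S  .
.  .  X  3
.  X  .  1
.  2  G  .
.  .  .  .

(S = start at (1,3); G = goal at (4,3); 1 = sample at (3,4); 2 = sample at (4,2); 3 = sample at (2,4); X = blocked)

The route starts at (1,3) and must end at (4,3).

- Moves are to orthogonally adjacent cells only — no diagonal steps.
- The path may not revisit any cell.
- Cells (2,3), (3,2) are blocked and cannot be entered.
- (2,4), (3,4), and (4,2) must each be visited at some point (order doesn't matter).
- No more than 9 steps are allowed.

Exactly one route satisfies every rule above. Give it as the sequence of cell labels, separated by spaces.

Any route must reach (2,4), (3,4), and (4,2) and still end at (4,3) within 9 moves, so the order of the required stops is forced.
Route from (1,3): right to (1,4), 4× down (reaching (5,4)), 2× left (reaching (5,2)), up to (4,2), right to (4,3) — 9 moves in all.
Check: all required cells visited; 9 ≤ 9 moves.

(1,3) (1,4) (2,4) (3,4) (4,4) (5,4) (5,3) (5,2) (4,2) (4,3)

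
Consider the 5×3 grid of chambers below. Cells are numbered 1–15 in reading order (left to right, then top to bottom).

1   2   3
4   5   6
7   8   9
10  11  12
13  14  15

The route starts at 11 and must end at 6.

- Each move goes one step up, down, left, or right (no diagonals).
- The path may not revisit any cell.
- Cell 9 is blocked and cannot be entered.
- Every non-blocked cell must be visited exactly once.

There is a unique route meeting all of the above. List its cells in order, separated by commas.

11, 12, 15, 14, 13, 10, 7, 8, 5, 4, 1, 2, 3, 6

Need to visit all 14 open cells exactly once, starting at 11 and ending at 6.
Cell 15 has only two open neighbours (12 and 14), so the path must pass straight through it: one of those is the cell it's entered from and the other is where it exits.
Route from 11: right 1 to 12, down 1 to 15, left 2 to 13, up 2 to 7, right 1 to 8, up 1 to 5, left 1 to 4, up 1 to 1, right 2 to 3, down 1 to 6 — 13 moves in all.
Check: all 14 open cells covered.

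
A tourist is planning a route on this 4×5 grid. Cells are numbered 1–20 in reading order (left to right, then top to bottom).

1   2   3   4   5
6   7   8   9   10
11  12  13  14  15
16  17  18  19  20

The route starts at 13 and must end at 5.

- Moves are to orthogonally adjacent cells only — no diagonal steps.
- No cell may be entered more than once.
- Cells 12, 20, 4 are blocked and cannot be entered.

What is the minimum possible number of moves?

4

The Manhattan distance from 13 to 5 is |3−1| + |3−5| = 4, so at least 4 moves are needed.
A route of 4 moves achieves this: 13 → 8 → 9 → 10 → 5.
Since 4 matches the lower bound, it is optimal.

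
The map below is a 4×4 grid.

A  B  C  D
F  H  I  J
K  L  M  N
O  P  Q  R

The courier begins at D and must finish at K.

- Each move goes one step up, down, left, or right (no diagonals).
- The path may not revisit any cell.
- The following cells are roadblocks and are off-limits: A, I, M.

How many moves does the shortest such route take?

The Manhattan distance from D to K is |1−3| + |4−1| = 5, so at least 5 moves are needed.
A route of 5 moves achieves this: D → C → B → H → L → K.
Since 5 matches the lower bound, it is optimal.

5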